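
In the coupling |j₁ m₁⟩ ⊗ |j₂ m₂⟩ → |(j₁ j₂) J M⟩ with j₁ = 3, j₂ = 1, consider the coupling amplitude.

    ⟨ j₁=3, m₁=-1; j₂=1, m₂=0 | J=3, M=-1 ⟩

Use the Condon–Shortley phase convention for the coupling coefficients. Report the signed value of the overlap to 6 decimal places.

−√(1/12) = -0.288675

triangle: 1!*5!*1!/8! = 120/40320
(j±m)!: 2!*4!*1!*1!*2!*4! = 2304
prefactor² = (2J+1)*Δ*N² = 48
  k=0: +1/(0!*1!*4!*1!*1!*0!) = 1/24
  k=1: −1/(1!*0!*3!*0!*2!*1!) = -1/12
Σ = -1/24  ⇒  CG² = 48*(-1/24)² = 1/12
CG = −√(1/12) = -0.288675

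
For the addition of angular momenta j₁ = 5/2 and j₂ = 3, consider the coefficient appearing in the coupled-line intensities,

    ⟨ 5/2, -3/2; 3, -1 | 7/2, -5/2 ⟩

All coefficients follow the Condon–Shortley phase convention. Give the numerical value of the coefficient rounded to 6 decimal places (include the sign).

√[8·2!3!4!/10! · 1!4!2!4!1!6!] = √(18432/35)
  +(−1)^1/∏(1,1,3,1,0,3)! = -1/36  (running -1/36)
  +(−1)^2/∏(2,0,2,0,1,4)! = 1/96  (running -5/288)
⟨..|..⟩ = √(18432/35)·(-5/288) = -0.398410

-0.398410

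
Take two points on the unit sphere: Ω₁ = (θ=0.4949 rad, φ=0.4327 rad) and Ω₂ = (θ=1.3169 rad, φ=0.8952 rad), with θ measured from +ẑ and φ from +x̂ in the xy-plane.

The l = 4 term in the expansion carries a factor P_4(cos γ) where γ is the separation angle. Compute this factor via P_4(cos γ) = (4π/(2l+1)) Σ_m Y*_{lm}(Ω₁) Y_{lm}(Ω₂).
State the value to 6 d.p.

Summing Y*_{l m}(θ₁,φ₁)·Y_{l m}(θ₂,φ₂) over m ∈ [−4, 4]; prefactor 4π/(2·4+1) = 1.396263:
  [-4]  conj(Y_{4,-4})(Ω₁) = -0.003587+0.022230i ; Y_{4,-4}(Ω₂) = -0.351587+0.165180i ; Δ = -0.002411-0.008408i
  [-3]  conj(Y_{4,-3})(Ω₁) = +0.031783+0.113646i ; Y_{4,-3}(Ω₂) = -0.255982-0.125551i ; Δ = +0.006133-0.033082i
  [-2]  conj(Y_{4,-2})(Ω₁) = +0.216287+0.253991i ; Y_{4,-2}(Ω₂) = +0.038123+0.170800i ; Δ = -0.035136+0.046625i
  [-1]  conj(Y_{4,-1})(Ω₁) = +0.434587+0.200733i ; Y_{4,-1}(Ω₂) = -0.184020+0.229623i ; Δ = -0.126066+0.062852i
  [+0]  conj(Y_{4,0})(Ω₁) = +0.080188-0.000000i ; Y_{4,0}(Ω₂) = +0.131873+0.000000i ; Δ = +0.010575+0.000000i
  [+1]  conj(Y_{4,1})(Ω₁) = -0.434587+0.200733i ; Y_{4,1}(Ω₂) = +0.184020+0.229623i ; Δ = -0.126066-0.062852i
  [+2]  conj(Y_{4,2})(Ω₁) = +0.216287-0.253991i ; Y_{4,2}(Ω₂) = +0.038123-0.170800i ; Δ = -0.035136-0.046625i
  [+3]  conj(Y_{4,3})(Ω₁) = -0.031783+0.113646i ; Y_{4,3}(Ω₂) = +0.255982-0.125551i ; Δ = +0.006133+0.033082i
  [+4]  conj(Y_{4,4})(Ω₁) = -0.003587-0.022230i ; Y_{4,4}(Ω₂) = -0.351587-0.165180i ; Δ = -0.002411+0.008408i
Accumulated sum -0.304385+0.000000i; after 4π/(2l+1) scaling, -0.425001+0.000000i ⇒ P_4 = -0.425001

-0.425001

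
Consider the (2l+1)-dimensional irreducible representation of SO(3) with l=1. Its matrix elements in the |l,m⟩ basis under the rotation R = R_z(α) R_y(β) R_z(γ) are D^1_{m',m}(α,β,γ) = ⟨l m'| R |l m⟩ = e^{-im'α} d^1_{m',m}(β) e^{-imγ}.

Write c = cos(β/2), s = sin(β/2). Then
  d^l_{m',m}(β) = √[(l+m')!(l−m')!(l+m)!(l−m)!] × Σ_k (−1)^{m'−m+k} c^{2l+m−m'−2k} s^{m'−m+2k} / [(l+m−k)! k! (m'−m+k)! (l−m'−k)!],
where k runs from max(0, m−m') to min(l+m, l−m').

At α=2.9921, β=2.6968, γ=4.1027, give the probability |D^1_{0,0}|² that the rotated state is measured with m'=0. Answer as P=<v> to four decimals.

P=0.8149

First d^1_{0,0}(β=2.6968), then the phase factors e^{-i(0)α} and e^{-i(0)γ}:
With c≡cos(β/2)=0.220568 and s≡sin(β/2)=0.975372, N=[1·1·1·1]^{1/2}=1.000000
Admissible k: 0..1 (factorial args all ≥0)
  k=0: (−1)^0·1.0000/(1)·0.2206^2·0.9754^0 = +0.048650
  k=1: (−1)^1·1.0000/(1)·0.2206^0·0.9754^2 = -0.951350
d^1_{0,0}(2.6968) = +0.048650 -0.951350 = -0.902700
|D^1_{0,0}|² = |d^1_{0,0}(β)|² = (-0.902700)² = 0.814867 (the z-rotation phases have unit modulus)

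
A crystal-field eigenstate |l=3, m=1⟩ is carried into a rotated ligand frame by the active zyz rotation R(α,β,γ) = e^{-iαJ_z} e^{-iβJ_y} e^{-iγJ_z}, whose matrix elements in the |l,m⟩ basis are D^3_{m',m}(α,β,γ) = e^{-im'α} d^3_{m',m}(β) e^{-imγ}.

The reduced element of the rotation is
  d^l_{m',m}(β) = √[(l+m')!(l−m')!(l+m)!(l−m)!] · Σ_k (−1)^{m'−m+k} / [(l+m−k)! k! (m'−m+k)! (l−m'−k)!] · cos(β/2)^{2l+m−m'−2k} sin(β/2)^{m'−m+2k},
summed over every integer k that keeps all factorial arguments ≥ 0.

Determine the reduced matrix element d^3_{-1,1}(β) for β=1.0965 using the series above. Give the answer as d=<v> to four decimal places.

d=0.4547

d^3_{-1,1}(β=1.0965) via the finite sum:
c=cos(1.096500/2)=0.853438, s=sin(1.096500/2)=0.521195; N=√[2·24·24·2]=48.000000
Admissible k: 2..4 (factorial args all ≥0)
  k=2: (−1)^0·48.0000/(8)·0.8534^4·0.5212^2 = +0.864647
  k=3: (−1)^1·48.0000/(6)·0.8534^2·0.5212^4 = -0.429965
  k=4: (−1)^2·48.0000/(48)·0.8534^0·0.5212^6 = +0.020045
d^3_{-1,1}(1.0965) = +0.864647 -0.429965 +0.020045 = +0.454726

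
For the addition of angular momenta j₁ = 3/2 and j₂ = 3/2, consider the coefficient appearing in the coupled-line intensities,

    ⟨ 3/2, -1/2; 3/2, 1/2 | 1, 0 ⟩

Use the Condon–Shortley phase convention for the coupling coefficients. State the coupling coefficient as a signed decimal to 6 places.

triangle: 2!*1!*1!/5! = 2/120
(j±m)!: 1!*2!*2!*1!*1!*1! = 4
prefactor² = (2J+1)*Δ*N² = 1/5
  k=1: −1/(1!*1!*1!*1!*0!*0!) = -1
  k=2: +1/(2!*0!*0!*0!*1!*1!) = 1/2
Σ = -1/2  ⇒  CG² = 1/5*(-1/2)² = 1/20
CG = −√(1/20) = -0.223607

-0.223607  (= −√(1/20))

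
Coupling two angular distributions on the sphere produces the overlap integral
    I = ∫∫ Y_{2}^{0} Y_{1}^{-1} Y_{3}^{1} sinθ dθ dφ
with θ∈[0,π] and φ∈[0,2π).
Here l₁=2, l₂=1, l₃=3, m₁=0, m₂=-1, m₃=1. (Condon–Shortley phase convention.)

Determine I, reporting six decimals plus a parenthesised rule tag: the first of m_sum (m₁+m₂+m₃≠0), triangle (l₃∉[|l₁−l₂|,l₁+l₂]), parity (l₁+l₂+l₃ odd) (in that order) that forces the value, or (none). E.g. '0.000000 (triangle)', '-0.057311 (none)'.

m-sum 0 ✓  L=6 even ✓  1≤3≤3 ✓
Π(2lᵢ+1) = 5×3×7 = 105
triangle coeff Δ(2,1,3) = 1/105
Σ_t [0,0]: t=0:+1/4 = 1/4
(3j)²=3/35 [(2 1 3; 0 0 0)], sign=-1
Σ_t [0,0]: t=0:+1/8 = 1/8
(3j)²=2/35 [(2 1 3; 0 -1 1)], sign=+1
⇒ 4πI² = 18/35
I = (-1)√(18/35/(4π)) = -0.20230066
No selection rule forces the value: the integral is nonzero (none).

-0.202301 (none)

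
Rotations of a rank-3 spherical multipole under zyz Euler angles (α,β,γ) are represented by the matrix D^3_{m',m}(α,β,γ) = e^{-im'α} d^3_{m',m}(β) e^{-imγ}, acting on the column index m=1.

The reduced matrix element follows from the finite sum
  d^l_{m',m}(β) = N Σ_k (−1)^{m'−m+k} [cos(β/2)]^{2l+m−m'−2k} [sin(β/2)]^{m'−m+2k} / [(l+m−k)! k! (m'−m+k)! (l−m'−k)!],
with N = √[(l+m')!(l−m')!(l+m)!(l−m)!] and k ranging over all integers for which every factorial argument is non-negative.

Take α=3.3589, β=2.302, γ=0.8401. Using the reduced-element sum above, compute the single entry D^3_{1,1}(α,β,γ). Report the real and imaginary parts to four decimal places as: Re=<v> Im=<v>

First d^3_{1,1}(β=2.3020), then the phase factors e^{-i(1)α} and e^{-i(1)γ}:
With c≡cos(β/2)=0.407574 and s≡sin(β/2)=0.913172, N=[24·2·24·2]^{1/2}=48.000000
k∈{0,1,2} keeps every argument non-negative
  k=0: (−1)^0·48.0000/(48)·0.4076^6·0.9132^0 = +0.004584
  k=1: (−1)^1·48.0000/(6)·0.4076^4·0.9132^2 = -0.184087
  k=2: (−1)^2·48.0000/(8)·0.4076^2·0.9132^4 = +0.693067
d^3_{1,1}(2.3020) = +0.004584 -0.184087 +0.693067 = +0.513564
Attach z-rotation phases: D = e^{-i(1)(3.3589)}·(+0.513564)·e^{-i(1)(0.8401)} = -0.252228+0.447358i

Re=-0.2522 Im=0.4474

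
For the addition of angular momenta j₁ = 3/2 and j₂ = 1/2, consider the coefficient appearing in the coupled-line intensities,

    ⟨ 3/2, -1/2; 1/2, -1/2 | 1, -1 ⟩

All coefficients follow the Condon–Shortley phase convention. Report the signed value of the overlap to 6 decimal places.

j₁+j₂−J=1  J+j₁−j₂=2  J−j₁+j₂=0  j₁+j₂+J+1=4
(j₁±m₁, j₂±m₂, J±M) = (1,2,0,1,0,2)
P² = 1
sum k=0..0:
  [0] +1/2 = 1/2
S = 1/2
C² = P²·S² = 1/4 ; C = +0.500000

+0.500000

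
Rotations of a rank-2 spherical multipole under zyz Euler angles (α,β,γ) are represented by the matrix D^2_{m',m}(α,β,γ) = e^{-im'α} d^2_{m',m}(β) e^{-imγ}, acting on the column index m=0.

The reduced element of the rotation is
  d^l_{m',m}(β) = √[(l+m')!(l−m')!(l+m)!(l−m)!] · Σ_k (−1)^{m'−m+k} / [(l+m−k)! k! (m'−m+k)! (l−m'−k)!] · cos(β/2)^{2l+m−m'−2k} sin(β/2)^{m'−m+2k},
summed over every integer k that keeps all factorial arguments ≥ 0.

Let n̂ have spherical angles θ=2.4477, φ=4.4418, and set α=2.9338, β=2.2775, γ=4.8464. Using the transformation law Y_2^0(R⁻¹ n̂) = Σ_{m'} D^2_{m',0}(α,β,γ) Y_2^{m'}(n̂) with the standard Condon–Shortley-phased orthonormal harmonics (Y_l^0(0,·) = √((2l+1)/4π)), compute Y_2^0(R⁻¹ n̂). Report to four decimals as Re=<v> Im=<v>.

Re=-0.0499 Im=0.0000

Need the full column D^2_{m',0} for m'=−2..2 at α=2.9338, β=2.2775, γ=4.8464.
cos(β/2)=0.418730, sin(β/2)=0.908111
d^2_{-2,0}: single k=2 term ⇒ +0.354178;  D = +0.324030-0.142991i
d^2_{-1,0}: k∈[1..2] ⇒ +0.163311 -0.768115 = -0.604803;  D = +0.591793-0.124771i
d^2_{0,0}: k∈[0..2] ⇒ +0.030742 -0.578370 +0.680073 = +0.132445;  D = +0.132445+0.000000i
d^2_{1,0}: k∈[0..1] ⇒ -0.163311 +0.768115 = +0.604803;  D = -0.591793-0.124771i
d^2_{2,0}: single k=0 term ⇒ +0.354178;  D = +0.324030+0.142991i
Y_2^{m'}(θ=2.4477,φ=4.4418) and Σ D·Y over m':
  (+0.3240-0.1430i)·(-0.1354-0.0814i)  (+0.5918-0.1248i)·(+0.1015-0.3660i)  (+0.1324+0.0000i)·(+0.2438+0.0000i)  (-0.5918-0.1248i)·(-0.1015-0.3660i)  (+0.3240+0.1430i)·(-0.1354+0.0814i)
Y_2^0(R⁻¹ n̂) = -0.049909+0.000000i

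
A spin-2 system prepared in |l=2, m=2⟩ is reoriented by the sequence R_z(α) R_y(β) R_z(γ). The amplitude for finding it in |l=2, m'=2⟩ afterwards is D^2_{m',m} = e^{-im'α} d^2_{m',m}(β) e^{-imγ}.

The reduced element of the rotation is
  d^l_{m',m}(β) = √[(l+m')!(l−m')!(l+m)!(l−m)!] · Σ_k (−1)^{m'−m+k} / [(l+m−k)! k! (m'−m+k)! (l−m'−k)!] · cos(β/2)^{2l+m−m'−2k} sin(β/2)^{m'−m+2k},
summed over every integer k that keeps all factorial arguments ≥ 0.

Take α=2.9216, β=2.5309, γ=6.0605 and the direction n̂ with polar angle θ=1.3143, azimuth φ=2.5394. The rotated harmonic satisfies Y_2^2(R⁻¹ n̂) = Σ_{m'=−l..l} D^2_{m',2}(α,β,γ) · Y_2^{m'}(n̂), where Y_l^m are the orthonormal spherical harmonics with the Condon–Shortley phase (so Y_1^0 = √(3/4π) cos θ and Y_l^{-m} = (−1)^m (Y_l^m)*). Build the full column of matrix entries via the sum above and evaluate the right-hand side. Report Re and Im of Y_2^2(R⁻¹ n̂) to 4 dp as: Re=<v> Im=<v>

Re=0.1193 Im=0.3289

Need the full column D^2_{m',2} for m'=−2..2 at α=2.9216, β=2.5309, γ=6.0605.
cos(β/2)=0.300623, sin(β/2)=0.953743
d^2_{-2,2}: single k=4 term ⇒ +0.827419;  D = +0.827407+0.004456i
d^2_{-1,2}: single k=3 term ⇒ +0.521611;  D = -0.508419-0.116567i
d^2_{0,2}: single k=2 term ⇒ +0.201365;  D = +0.181722+0.086747i
d^2_{1,2}: single k=1 term ⇒ +0.051824;  D = -0.040769-0.031993i
d^2_{2,2}: single k=0 term ⇒ +0.008168;  D = +0.005170+0.006323i
Y_2^{m'}(θ=1.3143,φ=2.5394) and Σ D·Y over m':
  (+0.8274+0.0045i)·(+0.1295+0.3374i)  (-0.5084-0.1166i)·(-0.1562-0.1074i)  (+0.1817+0.0867i)·(-0.2545+0.0000i)  (-0.0408-0.0320i)·(+0.1562-0.1074i)  (+0.0052+0.0063i)·(+0.1295-0.3374i)
Y_2^2(R⁻¹ n̂) = +0.119294+0.328949i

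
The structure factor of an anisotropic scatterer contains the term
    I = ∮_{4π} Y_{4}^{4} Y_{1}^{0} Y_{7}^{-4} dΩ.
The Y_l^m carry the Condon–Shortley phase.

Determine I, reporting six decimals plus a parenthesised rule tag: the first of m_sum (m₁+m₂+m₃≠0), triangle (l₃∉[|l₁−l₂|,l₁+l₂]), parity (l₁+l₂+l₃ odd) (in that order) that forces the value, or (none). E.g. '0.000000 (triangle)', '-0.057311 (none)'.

|4−1|≤7≤4+1 violated ⇒ I = 0

0.000000 (triangle)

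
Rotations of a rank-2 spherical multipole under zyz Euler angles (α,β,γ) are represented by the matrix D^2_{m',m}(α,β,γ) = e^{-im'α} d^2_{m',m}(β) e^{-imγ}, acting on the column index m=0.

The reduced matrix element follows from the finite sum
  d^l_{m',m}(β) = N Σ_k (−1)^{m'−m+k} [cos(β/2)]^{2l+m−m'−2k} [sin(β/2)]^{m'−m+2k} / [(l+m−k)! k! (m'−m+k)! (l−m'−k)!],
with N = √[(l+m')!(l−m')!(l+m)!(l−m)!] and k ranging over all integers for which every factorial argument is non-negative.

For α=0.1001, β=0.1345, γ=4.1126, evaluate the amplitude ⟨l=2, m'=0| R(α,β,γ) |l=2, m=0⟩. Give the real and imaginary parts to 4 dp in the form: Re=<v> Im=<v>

Re=0.9730 Im=0.0000

First d^2_{0,0}(β=0.1345), then the phase factors e^{-i(0)α} and e^{-i(0)γ}:
Half-angle: c=0.997740, s=0.067199. N=√(2·2·2·2)=4.000000
The bounds max(0,m−m')=0 and min(l+m,l−m')=2 give 3 terms
  k=0: (−1)^0·4.0000/(4)·0.9977^4·0.0672^0 = +0.990989
  k=1: (−1)^1·4.0000/(1)·0.9977^2·0.0672^2 = -0.017981
  k=2: (−1)^2·4.0000/(4)·0.9977^0·0.0672^4 = +0.000020
d^2_{0,0}(0.1345) = +0.990989 -0.017981 +0.000020 = +0.973028
D = (+1.000000+0.000000i)·(+0.973028)·(+1.000000+0.000000i) = +0.973028+0.000000i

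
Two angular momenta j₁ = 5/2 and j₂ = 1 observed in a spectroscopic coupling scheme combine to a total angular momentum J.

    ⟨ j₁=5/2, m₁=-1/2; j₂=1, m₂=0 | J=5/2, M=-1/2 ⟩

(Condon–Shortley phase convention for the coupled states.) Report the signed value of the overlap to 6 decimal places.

-0.169031

√[6·1!4!1!/7! · 2!3!1!1!2!3!] = √(144/35)
  +(−1)^0/∏(0,1,3,1,1,0)! = 1/6  (running 1/6)
  +(−1)^1/∏(1,0,2,0,2,1)! = -1/4  (running -1/12)
⟨..|..⟩ = √(144/35)·(-1/12) = -0.169031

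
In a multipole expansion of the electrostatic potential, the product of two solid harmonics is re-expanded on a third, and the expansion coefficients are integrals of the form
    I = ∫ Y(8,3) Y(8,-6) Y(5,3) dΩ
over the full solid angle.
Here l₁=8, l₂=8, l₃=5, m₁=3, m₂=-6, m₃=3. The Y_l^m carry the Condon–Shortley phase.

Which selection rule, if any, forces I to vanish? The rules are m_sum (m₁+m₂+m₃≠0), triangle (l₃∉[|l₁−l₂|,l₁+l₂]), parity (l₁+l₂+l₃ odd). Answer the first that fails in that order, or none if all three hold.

parity

azimuthal sum: 3 − 6 + 3 = 0  ✓
0 ≤ 5 ≤ 16 (triangle on l)  ✓
L = 8 + 8 + 5 = 21 (odd)  ✗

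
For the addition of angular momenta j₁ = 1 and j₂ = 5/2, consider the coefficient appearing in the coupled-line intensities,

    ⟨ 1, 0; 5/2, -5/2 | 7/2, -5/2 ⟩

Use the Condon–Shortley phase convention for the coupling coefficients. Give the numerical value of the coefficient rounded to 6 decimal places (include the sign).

+√(2/7) = +0.534522

√[8·0!2!5!/8! · 1!1!0!5!1!6!] = √(28800/7)
  +(−1)^0/∏(0,0,1,0,1,5)! = 1/120  (running 1/120)
⟨..|..⟩ = √(28800/7)·(1/120) = +0.534522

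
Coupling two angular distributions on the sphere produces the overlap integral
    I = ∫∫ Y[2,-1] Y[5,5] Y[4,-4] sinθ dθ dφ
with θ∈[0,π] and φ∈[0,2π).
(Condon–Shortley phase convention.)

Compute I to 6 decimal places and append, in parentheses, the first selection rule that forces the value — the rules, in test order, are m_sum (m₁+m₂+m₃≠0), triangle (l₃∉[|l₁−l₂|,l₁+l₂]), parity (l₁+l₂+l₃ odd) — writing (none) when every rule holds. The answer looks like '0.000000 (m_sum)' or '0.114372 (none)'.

l₁+l₂+l₃=11 is odd: 3j(l;000)=0 ⇒ I=0

0.000000 (parity)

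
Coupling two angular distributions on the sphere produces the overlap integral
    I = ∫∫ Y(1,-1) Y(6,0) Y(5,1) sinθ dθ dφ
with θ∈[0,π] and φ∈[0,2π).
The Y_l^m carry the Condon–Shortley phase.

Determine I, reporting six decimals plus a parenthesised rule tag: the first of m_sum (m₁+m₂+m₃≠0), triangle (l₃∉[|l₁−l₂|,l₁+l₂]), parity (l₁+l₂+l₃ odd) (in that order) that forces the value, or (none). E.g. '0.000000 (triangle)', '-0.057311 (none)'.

0.158246 (none)

m-sum 0 ✓  L=12 even ✓  5≤5≤7 ✓
Π(2lᵢ+1) = 3×13×11 = 429
triangle coeff Δ(1,6,5) = 1/858
Σ_t [1,1]: t=1:−1/14400 = -1/14400
(3j)²=6/143 [(1 6 5; 0 0 0)], sign=+1
Σ_t [2,2]: t=2:+1/34560 = 1/34560
(3j)²=5/286 [(1 6 5; -1 0 1)], sign=+1
⇒ 4πI² = 45/143
I = (+1)√(45/143/(4π)) = 0.15824621
No selection rule forces the value: the integral is nonzero (none).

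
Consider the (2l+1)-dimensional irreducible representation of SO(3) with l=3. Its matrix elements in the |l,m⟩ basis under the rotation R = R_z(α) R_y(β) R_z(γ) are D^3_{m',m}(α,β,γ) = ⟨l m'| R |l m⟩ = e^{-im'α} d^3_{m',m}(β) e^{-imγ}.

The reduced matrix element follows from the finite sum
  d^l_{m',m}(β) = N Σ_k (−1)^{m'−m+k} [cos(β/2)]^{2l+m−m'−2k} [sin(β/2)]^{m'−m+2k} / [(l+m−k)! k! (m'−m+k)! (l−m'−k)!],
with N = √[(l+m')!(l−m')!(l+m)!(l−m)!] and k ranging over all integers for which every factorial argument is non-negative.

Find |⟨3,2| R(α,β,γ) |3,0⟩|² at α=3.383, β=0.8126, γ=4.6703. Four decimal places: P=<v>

P=0.2464

Split into d^3_{2,0}(β=0.8126) × two z-phases.
c=cos(0.812600/2)=0.918589, s=sin(0.812600/2)=0.395213; N=√[120·1·6·6]=65.726707
k: max(0,(0)−(2))=0 … min(3+(0),3−(2))=1
  k=0: (−1)^2·65.7267/(12)·0.9186^4·0.3952^2 = +0.609129
  k=1: (−1)^3·65.7267/(12)·0.9186^2·0.3952^4 = -0.112753
d^3_{2,0}(0.8126) = +0.609129 -0.112753 = +0.496376
|D^3_{2,0}|² = |d^3_{2,0}(β)|² = (+0.496376)² = 0.246389 (the z-rotation phases have unit modulus)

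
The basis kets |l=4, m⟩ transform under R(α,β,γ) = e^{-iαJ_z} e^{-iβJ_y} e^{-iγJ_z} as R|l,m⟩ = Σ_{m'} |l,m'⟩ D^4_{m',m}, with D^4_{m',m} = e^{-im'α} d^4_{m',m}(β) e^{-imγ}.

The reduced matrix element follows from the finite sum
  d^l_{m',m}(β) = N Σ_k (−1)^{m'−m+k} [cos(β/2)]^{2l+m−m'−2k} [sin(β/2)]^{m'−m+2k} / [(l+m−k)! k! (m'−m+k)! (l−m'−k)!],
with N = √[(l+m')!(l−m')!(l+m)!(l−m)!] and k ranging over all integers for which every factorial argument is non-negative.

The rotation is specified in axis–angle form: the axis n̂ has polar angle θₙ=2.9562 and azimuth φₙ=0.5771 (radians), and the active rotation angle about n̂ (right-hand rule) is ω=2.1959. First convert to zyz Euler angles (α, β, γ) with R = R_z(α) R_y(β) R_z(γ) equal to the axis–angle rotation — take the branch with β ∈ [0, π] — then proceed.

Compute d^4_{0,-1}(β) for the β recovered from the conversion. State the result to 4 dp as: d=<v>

d=-0.5593

Axis–angle → zyz. n̂ = (sinθₙcosφₙ, sinθₙsinφₙ, cosθₙ) = (+0.154480, +0.100571, -0.982864), ω = 2.1959.
R = I cosω + sinω [n̂]ₓ + (1−cosω) n̂n̂ᵀ gives
  R = [-0.547353, +0.821634, -0.159129; -0.772379, -0.569148, -0.281959; -0.322235, -0.031424, +0.946138]
β = atan2(√(R₁₃²+R₂₃²), R₃₃) = 0.329705; α = atan2(R₂₃, R₁₃) mod 2π = 4.198582; γ = atan2(R₃₂, −R₃₁) mod 2π = 6.185975
d^4_{0,-1}(β=0.3297) via the finite sum:
Half-angle: c=0.986443, s=0.164107. N=√(24·24·6·120)=643.987578
The bounds max(0,m−m')=0 and min(l+m,l−m')=3 give 4 terms
  k=0: (−1)^1·643.9876/(144)·0.9864^7·0.1641^1 = -0.667028
  k=1: (−1)^2·643.9876/(24)·0.9864^5·0.1641^3 = +0.110765
  k=2: (−1)^3·643.9876/(24)·0.9864^3·0.1641^5 = -0.003066
  k=3: (−1)^4·643.9876/(144)·0.9864^1·0.1641^7 = +0.000014
d^4_{0,-1}(0.3297) = -0.667028 +0.110765 -0.003066 +0.000014 = -0.559314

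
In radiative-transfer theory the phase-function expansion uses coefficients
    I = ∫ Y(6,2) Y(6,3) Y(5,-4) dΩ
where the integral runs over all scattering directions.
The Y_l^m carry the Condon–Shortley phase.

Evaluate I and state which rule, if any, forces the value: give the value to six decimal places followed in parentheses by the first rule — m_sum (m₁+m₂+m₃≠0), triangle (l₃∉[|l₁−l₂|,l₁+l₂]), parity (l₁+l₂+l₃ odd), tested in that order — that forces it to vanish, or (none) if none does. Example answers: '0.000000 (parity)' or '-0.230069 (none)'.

0.000000 (m_sum)

Σmᵢ = 1 ≠ 0, so the φ-integral vanishes; I = 0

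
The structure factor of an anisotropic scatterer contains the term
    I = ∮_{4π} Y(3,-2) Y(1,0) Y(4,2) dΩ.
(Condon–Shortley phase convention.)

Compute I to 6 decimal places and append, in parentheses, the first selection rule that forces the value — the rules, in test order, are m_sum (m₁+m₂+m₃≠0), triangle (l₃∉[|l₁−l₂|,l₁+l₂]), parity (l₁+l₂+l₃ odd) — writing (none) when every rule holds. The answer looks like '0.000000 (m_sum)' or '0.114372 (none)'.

0.213244 (none)

Rules hold: Σm=0, L=8 even, 2≤4≤4.
N = 7·3·9 = 189
Δ = 0!·6!·2!/9! = 1/252
Racah Σ t=0..0: t=0:+1/36 = 1/36
⇒ 3j(3 1 4; 0 0 0)² = 4/63, sgn +1
Racah Σ t=0..0: t=0:+1/120 = 1/120
⇒ 3j(3 1 4; -2 0 2)² = 1/21, sgn +1
4πI² = N·(3j₀)²·(3jₘ)² = 4/7
I = +1·√(0.571429/4π) = 0.21324362
No selection rule forces the value: the integral is nonzero (none).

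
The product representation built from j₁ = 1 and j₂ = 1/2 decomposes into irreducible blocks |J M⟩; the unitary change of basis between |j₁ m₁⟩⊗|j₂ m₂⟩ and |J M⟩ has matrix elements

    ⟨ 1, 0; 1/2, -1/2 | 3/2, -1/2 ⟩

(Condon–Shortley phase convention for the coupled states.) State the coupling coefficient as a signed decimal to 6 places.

+√(2/3) ≈ +0.816497

triangle: 0!·2!·1!/4! = 2/24
(j±m)!: 1!·1!·0!·1!·1!·2! = 2
prefactor² = (2J+1)·Δ·N² = 2/3
  k=0: +1/(0!·0!·1!·0!·1!·1!) = 1
Σ = 1  ⇒  CG² = 2/3·1² = 2/3
CG = +√(2/3) = +0.816497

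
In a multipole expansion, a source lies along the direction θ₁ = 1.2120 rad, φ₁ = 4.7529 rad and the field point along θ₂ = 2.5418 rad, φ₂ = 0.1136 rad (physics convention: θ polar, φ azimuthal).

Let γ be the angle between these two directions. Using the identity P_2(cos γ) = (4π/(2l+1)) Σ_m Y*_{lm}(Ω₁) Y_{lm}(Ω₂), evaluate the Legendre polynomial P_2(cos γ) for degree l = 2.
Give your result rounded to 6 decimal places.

Term-by-term m-sum for l=2 (normalisation 4π/5 = 2.513274):
  term(m=-2) = -0.041235+0.006071i   from Y*(Ω₁)=-0.337534-0.027408i, Y(Ω₂)=+0.119915-0.027723i
  term(m=-1) = +0.006677+0.091188i   from Y*(Ω₁)=+0.010287-0.253795i, Y(Ω₂)=-0.357644+0.040804i
  term(m=+0) = -0.065441-0.000000i   from Y*(Ω₁)=-0.198724-0.000000i, Y(Ω₂)=+0.329305+0.000000i
  term(m=+1) = +0.006677-0.091188i   from Y*(Ω₁)=-0.010287-0.253795i, Y(Ω₂)=+0.357644+0.040804i
  term(m=+2) = -0.041235-0.006071i   from Y*(Ω₁)=-0.337534+0.027408i, Y(Ω₂)=+0.119915+0.027723i
Total Σ_m = -0.134558+0.000000i. Multiply by 2.513274: -0.338180+0.000000i. P_2(cos γ) = -0.338180

-0.338180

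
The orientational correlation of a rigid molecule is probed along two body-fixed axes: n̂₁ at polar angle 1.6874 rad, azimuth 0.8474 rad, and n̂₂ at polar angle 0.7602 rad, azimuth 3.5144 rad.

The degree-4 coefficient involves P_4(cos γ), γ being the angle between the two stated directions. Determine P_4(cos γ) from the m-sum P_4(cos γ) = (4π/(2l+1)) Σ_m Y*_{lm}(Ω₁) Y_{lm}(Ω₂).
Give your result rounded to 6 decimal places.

-0.416851

Expand P_4 via completeness: Σ_{m} conj(Y_{4,m}) at Ω₁ times Y_{4,m} at Ω₂ —
  term(m=-4) = -0.01382 + 0.04068j   from Y*(Ω₁)=-0.41746 - 0.10571j, Y(Ω₂)=0.00793 - 0.09945j
  term(m=-3) = 0.00620 + 0.04189j   from Y*(Ω₁)=0.11780 - 0.08049j, Y(Ω₂)=-0.12972 + 0.26693j
  term(m=-2) = -0.07395 - 0.10323j   from Y*(Ω₁)=0.03695 - 0.29644j, Y(Ω₂)=0.31230 - 0.28839j
  term(m=-1) = -0.02257 - 0.01160j   from Y*(Ω₁)=0.10513 + 0.11904j, Y(Ω₂)=-0.14880 + 0.05819j
  term(m=+0) = -0.09026 + 0.00000j   from Y*(Ω₁)=0.27508 + 0.00000j, Y(Ω₂)=-0.32813 + 0.00000j
  term(m=+1) = -0.02257 + 0.01160j   from Y*(Ω₁)=-0.10513 + 0.11904j, Y(Ω₂)=0.14880 + 0.05819j
  term(m=+2) = -0.07395 + 0.10323j   from Y*(Ω₁)=0.03695 + 0.29644j, Y(Ω₂)=0.31230 + 0.28839j
  term(m=+3) = 0.00620 - 0.04189j   from Y*(Ω₁)=-0.11780 - 0.08049j, Y(Ω₂)=0.12972 + 0.26693j
  term(m=+4) = -0.01382 - 0.04068j   from Y*(Ω₁)=-0.41746 + 0.10571j, Y(Ω₂)=0.00793 + 0.09945j
Total Σ_m = -0.29855 + 0.00000j. Multiply by 1.396263: -0.41685 + 0.00000j. P_4(cos γ) = -0.416851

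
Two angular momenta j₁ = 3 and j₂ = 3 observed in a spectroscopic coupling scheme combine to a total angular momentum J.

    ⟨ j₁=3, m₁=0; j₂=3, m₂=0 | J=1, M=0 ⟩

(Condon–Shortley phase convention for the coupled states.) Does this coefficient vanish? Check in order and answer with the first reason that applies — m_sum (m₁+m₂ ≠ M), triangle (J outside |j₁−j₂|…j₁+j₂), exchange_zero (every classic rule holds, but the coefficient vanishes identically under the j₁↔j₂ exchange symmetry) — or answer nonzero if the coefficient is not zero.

exchange_zero

m-sum: m₁+m₂ = 0+0 = 0, M = 0  ✓
triangle: |j₁−j₂| = 0 ≤ J = 1 ≤ j₁+j₂ = 6  ✓
exchange: j₁=j₂ and m₁=m₂, and (−1)^(j₁+j₂−J) = (−1)^5 = −1 forces ⟨j₁m₁;j₂m₂|JM⟩ = −⟨j₂m₂;j₁m₁|JM⟩ = −⟨j₁m₁;j₂m₂|JM⟩ ⇒ the coefficient vanishes identically
Racah sum check: Σ_k collapses to 0 ⇒ CG = 0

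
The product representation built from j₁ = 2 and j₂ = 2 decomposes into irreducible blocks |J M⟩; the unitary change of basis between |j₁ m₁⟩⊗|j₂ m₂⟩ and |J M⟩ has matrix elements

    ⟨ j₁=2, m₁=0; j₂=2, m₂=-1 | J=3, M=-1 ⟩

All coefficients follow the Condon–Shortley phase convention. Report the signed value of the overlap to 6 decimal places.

√[7·1!3!3!/8! · 2!2!1!3!2!4!] = √(36/5)
  +(−1)^0/∏(0,1,2,1,1,2)! = 1/4  (running 1/4)
  +(−1)^1/∏(1,0,1,0,2,3)! = -1/12  (running 1/6)
⟨..|..⟩ = √(36/5)·(1/6) = +0.447214

+√(1/5) ≈ +0.447214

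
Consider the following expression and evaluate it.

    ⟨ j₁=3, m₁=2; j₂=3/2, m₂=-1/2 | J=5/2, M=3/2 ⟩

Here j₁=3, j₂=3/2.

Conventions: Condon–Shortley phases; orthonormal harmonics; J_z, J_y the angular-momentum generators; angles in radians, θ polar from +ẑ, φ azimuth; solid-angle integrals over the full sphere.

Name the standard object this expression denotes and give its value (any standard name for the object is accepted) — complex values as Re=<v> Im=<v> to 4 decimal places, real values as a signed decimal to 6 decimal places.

This is a Clebsch–Gordan (vector-coupling) coefficient.
j₁+j₂−J=2  J+j₁−j₂=4  J−j₁+j₂=1  j₁+j₂+J+1=8
(j₁±m₁, j₂±m₂, J±M) = (5,1,1,2,4,1)
P² = 288/7
sum k=0..1:
  [0] +1/12 = 1/12
  [1] −1/24 = -1/24
S = 1/24
C² = P²·S² = 1/14 ; C = +0.267261

Clebsch–Gordan coefficient, +√(1/14) ≈ +0.267261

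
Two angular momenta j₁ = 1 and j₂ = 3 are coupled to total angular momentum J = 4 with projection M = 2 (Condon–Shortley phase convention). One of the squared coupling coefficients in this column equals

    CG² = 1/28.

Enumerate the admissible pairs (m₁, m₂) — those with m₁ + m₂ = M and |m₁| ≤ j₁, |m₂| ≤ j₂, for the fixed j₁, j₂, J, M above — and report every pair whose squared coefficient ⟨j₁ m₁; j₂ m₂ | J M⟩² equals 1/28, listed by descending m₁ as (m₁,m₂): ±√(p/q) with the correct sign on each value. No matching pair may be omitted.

(-1,3): +√(1/28)

Admissible pairs with m₁+m₂ = M = 2: (-1,3), (0,2), (1,1)
  (m₁,m₂)=(1,1): CG² = 15/28, CG = +√(15/28)
  (m₁,m₂)=(0,2): CG² = 3/7, CG = +√(3/7)
  (m₁,m₂)=(-1,3): CG² = 1/28, CG = +√(1/28)   ← matches the target
Pairs with CG² = 1/28: (-1,3): +√(1/28)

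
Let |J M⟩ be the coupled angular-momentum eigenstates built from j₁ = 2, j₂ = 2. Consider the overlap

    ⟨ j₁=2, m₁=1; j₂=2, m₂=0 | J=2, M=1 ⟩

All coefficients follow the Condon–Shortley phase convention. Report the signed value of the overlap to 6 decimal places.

-0.267261  (= −√(1/14))

j₁+j₂−J=2  J+j₁−j₂=2  J−j₁+j₂=2  j₁+j₂+J+1=7
(j₁±m₁, j₂±m₂, J±M) = (3,1,2,2,3,1)
P² = 8/7
sum k=0..1:
  [0] +1/4 = 1/4
  [1] −1/2 = -1/2
S = -1/4
C² = P²·S² = 1/14 ; C = -0.267261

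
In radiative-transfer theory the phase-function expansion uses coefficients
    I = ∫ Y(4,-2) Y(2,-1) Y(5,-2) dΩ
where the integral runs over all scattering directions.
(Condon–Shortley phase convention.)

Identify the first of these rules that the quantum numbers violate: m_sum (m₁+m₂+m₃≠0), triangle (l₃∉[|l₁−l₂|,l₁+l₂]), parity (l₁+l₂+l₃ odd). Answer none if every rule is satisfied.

m_sum

m₁+m₂+m₃ = -2 − 1 − 2 = -5  ✗
triangle: |4−2|=2 ≤ l₃=5 ≤ 4+2=6
parity: l₁+l₂+l₃ = 11 is odd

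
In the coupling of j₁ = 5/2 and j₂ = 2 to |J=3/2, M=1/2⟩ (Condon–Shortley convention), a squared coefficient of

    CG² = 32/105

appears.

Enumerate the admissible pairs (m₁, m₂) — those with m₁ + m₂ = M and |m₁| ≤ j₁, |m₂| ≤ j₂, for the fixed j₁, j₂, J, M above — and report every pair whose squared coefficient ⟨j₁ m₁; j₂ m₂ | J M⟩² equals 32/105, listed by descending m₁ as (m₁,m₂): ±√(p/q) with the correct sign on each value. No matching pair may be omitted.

Admissible pairs with m₁+m₂ = M = 1/2: (-3/2,2), (-1/2,1), (1/2,0), (3/2,-1), (5/2,-2)
  (m₁,m₂)=(5/2,-2): CG² = 8/21, CG = +√(8/21)
  (m₁,m₂)=(3/2,-1): CG² = 2/105, CG = −√(2/105)
  (m₁,m₂)=(1/2,0): CG² = 2/35, CG = −√(2/35)
  (m₁,m₂)=(-1/2,1): CG² = 5/21, CG = +√(5/21)
  (m₁,m₂)=(-3/2,2): CG² = 32/105, CG = −√(32/105)   ← matches the target
Pairs with CG² = 32/105: (-3/2,2): −√(32/105)

(-3/2,2): −√(32/105)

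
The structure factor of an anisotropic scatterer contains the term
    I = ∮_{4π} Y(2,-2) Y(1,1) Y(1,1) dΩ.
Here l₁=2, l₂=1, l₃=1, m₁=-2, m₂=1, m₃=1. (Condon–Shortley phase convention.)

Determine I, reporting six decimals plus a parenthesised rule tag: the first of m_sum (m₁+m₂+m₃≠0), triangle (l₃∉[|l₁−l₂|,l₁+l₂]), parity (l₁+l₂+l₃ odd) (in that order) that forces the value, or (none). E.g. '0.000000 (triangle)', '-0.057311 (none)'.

Rules hold: Σm=0, L=4 even, 1≤1≤3.
N = 5·3·3 = 45
Δ = 2!·2!·0!/5! = 1/30
Racah Σ t=1..1: t=1:−1/1 = -1/1
⇒ 3j(2 1 1; 0 0 0)² = 2/15, sgn +1
Racah Σ t=2..2: t=2:+1/4 = 1/4
⇒ 3j(2 1 1; -2 1 1)² = 1/5, sgn +1
4πI² = N·(3j₀)²·(3jₘ)² = 6/5
I = +1·√(1.2/4π) = 0.30901936
No selection rule forces the value: the integral is nonzero (none).

0.309019 (none)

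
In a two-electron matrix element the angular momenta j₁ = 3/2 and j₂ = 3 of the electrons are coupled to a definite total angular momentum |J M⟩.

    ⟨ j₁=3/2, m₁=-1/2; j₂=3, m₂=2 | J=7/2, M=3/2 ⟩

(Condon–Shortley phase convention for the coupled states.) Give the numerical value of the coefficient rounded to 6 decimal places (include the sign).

j₁+j₂−J=1  J+j₁−j₂=2  J−j₁+j₂=5  j₁+j₂+J+1=9
(j₁±m₁, j₂±m₂, J±M) = (1,2,5,1,5,2)
P² = 6400/21
sum k=0..1:
  [0] +1/240 = 1/240
  [1] −1/24 = -1/24
S = -3/80
C² = P²·S² = 3/7 ; C = -0.654654

−√(3/7) ≈ -0.654654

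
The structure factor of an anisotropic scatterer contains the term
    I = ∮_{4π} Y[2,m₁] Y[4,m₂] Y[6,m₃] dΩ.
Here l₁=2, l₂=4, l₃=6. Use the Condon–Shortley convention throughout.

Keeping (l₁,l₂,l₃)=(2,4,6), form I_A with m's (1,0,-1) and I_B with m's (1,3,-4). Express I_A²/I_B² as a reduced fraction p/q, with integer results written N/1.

35/48

Same 2,4,6: normalisation and zero-m 3j drop out of the ratio.
A: Δ: 0! 4! 8! / 13! → 1/6435; sum: t=0:+1/3456 = 1/3456; 3j²(2 4 6; 1 0 -1) = Δ·Π!·Σ² = 35/1287  (sign -1)
B: Δ: 0! 4! 8! / 13! → 1/6435; sum: t=0:+1/30240 = 1/30240; 3j²(2 4 6; 1 3 -4) = Δ·Π!·Σ² = 16/429  (sign +1)
I_A²/I_B² = (35/1287)/(16/429) = 35/48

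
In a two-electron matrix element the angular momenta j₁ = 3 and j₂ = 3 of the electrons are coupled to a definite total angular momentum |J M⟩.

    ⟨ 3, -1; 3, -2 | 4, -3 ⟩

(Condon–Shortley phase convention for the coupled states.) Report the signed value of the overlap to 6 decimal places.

-0.301511

j₁+j₂−J=2  J+j₁−j₂=4  J−j₁+j₂=4  j₁+j₂+J+1=11
(j₁±m₁, j₂±m₂, J±M) = (2,4,1,5,1,7)
P² = 82944/11
sum k=0..1:
  [0] +1/288 = 1/288
  [1] −1/144 = -1/144
S = -1/288
C² = P²·S² = 1/11 ; C = -0.301511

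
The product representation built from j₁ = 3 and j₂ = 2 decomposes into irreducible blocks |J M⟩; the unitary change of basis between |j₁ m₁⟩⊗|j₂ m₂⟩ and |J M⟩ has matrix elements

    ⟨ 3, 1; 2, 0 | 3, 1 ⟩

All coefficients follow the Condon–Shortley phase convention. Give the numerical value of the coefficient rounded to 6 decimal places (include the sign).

-0.387298  (= −√(3/20))

triangle: 2!×4!×2!/9! = 96/362880
(j±m)!: 4!×2!×2!×2!×4!×2! = 9216
prefactor² = (2J+1)×Δ×N² = 256/15
  k=0: +1/(0!×2!×2!×2!×2!×0!) = 1/16
  k=1: −1/(1!×1!×1!×1!×3!×1!) = -1/6
  k=2: +1/(2!×0!×0!×0!×4!×2!) = 1/96
Σ = -3/32  ⇒  CG² = 256/15×(-3/32)² = 3/20
CG = −√(3/20) = -0.387298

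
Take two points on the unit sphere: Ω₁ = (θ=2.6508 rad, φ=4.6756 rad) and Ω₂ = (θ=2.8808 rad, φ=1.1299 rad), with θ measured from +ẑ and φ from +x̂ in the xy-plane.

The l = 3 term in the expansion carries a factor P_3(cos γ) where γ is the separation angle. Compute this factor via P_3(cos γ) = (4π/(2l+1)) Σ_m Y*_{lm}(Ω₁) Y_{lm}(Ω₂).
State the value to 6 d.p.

Addition theorem: P_3(cos γ) = (4π/7) Σ_m Y*_{lm}(Ω₁) Y_{lm}(Ω₂), m = −3…3:
  m=-3: (0.004812, 0.043419) × (-0.006933, 0.001756) = (-0.000110, -0.000293)  (running Σ = (-0.000110, -0.000293))
  m=-2: (0.199691, -0.014719) × (0.041738, 0.050673) = (0.009080, 0.009505)  (running Σ = (0.008971, 0.009212))
  m=-1: (-0.016187, -0.439803) × (0.130424, -0.276396) = (-0.123671, -0.052887)  (running Σ = (-0.114700, -0.043675))
  m=0: (-0.292680, -0.000000) × (-0.601257, 0.000000) = (0.175976, 0.000000)  (running Σ = (0.061276, -0.043675))
  m=1: (0.016187, -0.439803) × (-0.130424, -0.276396) = (-0.123671, 0.052887)  (running Σ = (-0.062395, 0.009212))
  m=2: (0.199691, 0.014719) × (0.041738, -0.050673) = (0.009080, -0.009505)  (running Σ = (-0.053314, -0.000293))
  m=3: (-0.004812, 0.043419) × (0.006933, 0.001756) = (-0.000110, 0.000293)  (running Σ = (-0.053424, -0.000000))
Accumulated sum (-0.053424, -0.000000); after 4π/(2l+1) scaling, (-0.095907, -0.000000) ⇒ P_3 = -0.095907

-0.095907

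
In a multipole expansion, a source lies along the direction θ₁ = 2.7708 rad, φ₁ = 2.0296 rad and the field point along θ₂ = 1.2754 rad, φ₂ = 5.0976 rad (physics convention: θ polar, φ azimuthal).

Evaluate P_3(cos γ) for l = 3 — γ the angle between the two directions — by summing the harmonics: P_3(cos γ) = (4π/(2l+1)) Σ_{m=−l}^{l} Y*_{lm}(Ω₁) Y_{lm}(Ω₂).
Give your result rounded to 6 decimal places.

0.338211

Expand P_3 via completeness: Σ_{m} conj(Y_{3,m}) at Ω₁ times Y_{3,m} at Ω₂ —
  [-3]  conj(Y_{3,-3})(Ω₁) = (0.019477, -0.003834) ; Y_{3,-3}(Ω₂) = (-0.334290, -0.147350) ; Δ = (-0.007076, -0.001588)
  [-2]  conj(Y_{3,-2})(Ω₁) = (0.076007, 0.099323) ; Y_{3,-2}(Ω₂) = (-0.195410, 0.189643) ; Δ = (-0.033688, -0.004995)
  [-1]  conj(Y_{3,-1})(Ω₁) = (-0.173405, 0.351050) ; Y_{3,-1}(Ω₂) = (-0.066947, -0.165110) ; Δ = (0.069571, 0.005129)
  [+0]  conj(Y_{3,0})(Ω₁) = (-0.467289, -0.000000) ; Y_{3,0}(Ω₂) = (-0.279880, 0.000000) ; Δ = (0.130785, 0.000000)
  [+1]  conj(Y_{3,1})(Ω₁) = (0.173405, 0.351050) ; Y_{3,1}(Ω₂) = (0.066947, -0.165110) ; Δ = (0.069571, -0.005129)
  [+2]  conj(Y_{3,2})(Ω₁) = (0.076007, -0.099323) ; Y_{3,2}(Ω₂) = (-0.195410, -0.189643) ; Δ = (-0.033688, 0.004995)
  [+3]  conj(Y_{3,3})(Ω₁) = (-0.019477, -0.003834) ; Y_{3,3}(Ω₂) = (0.334290, -0.147350) ; Δ = (-0.007076, 0.001588)
Σ over m = (0.188398, -0.000000); ×(4π/7) → (0.338211, -0.000000). Real part: 0.338211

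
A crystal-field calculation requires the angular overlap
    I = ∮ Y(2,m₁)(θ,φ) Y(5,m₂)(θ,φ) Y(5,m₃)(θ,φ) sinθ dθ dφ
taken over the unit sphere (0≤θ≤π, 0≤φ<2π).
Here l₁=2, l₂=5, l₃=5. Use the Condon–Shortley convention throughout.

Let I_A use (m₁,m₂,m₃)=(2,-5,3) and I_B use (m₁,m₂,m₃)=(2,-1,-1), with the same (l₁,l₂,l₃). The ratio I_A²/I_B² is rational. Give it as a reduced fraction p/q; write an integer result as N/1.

l's match ⇒ only the (l;m) 3-j factors differ between A and B.
A: triangle coeff Δ(2,5,5) = 1/38610; Σ_t [0,0]: t=0:+1/161280 = 1/161280; (3j)²=1/143 [(2 5 5; 2 -5 3)], sign=+1
B: triangle coeff Δ(2,5,5) = 1/38610; Σ_t [0,0]: t=0:+1/2304 = 1/2304; (3j)²=5/143 [(2 5 5; 2 -1 -1)], sign=+1
I_A²/I_B² = (1/143)/(5/143) = 1/5

1/5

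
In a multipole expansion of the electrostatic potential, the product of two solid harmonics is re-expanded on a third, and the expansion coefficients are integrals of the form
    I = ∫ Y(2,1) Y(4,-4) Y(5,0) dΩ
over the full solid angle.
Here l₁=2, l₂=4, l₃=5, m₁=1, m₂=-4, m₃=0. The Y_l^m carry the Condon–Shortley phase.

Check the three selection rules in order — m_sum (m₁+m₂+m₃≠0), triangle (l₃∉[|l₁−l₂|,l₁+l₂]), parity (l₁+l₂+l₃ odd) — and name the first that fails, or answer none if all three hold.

m₁+m₂+m₃ = 1 − 4 + 0 = -3  ✗
triangle: |2−4|=2 ≤ l₃=5 ≤ 2+4=6
parity: l₁+l₂+l₃ = 11 is odd

m_sum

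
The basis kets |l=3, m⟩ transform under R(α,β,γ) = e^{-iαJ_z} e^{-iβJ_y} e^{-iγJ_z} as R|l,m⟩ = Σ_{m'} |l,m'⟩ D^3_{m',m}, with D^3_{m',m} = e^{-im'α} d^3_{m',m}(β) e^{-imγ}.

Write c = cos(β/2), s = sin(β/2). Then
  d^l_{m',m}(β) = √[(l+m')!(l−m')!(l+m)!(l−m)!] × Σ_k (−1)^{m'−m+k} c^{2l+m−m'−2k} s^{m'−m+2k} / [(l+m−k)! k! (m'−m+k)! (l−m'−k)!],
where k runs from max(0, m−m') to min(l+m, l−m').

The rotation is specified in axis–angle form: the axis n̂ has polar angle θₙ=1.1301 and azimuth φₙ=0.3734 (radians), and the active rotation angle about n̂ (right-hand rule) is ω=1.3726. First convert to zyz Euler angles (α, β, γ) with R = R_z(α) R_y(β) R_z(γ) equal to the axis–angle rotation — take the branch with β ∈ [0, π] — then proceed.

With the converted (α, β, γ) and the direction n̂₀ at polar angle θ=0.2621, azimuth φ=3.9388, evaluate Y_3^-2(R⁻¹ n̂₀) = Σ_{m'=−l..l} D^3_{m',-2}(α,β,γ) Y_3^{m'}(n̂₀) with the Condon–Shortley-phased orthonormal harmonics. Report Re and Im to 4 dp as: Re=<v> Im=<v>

Re=-0.2544 Im=0.1868

Axis–angle → zyz. n̂ = (sinθₙcosφₙ, sinθₙsinφₙ, cosθₙ) = (+0.842131, +0.329930, +0.426569), ω = 1.3726.
R = I cosω + sinω [n̂]ₓ + (1−cosω) n̂n̂ᵀ gives
  R = [+0.766447, -0.195082, +0.611966; +0.641355, +0.284322, -0.712618; -0.034976, +0.938671, +0.343034]
β = atan2(√(R₁₃²+R₂₃²), R₃₃) = 1.220651; α = atan2(R₂₃, R₁₃) mod 2π = 5.421945; γ = atan2(R₃₂, −R₃₁) mod 2π = 1.533552
Need the full column D^3_{m',-2} for m'=−3..3 at α=5.4219, β=1.2207, γ=1.5336.
cos(β/2)=0.819461, sin(β/2)=0.573134
d^3_{-3,-2}: single k=1 term ⇒ +0.518770;  D = +0.459333+0.241113i
d^3_{-2,-2}: k∈[0..1] ⇒ +0.302811 -0.740623 = -0.437812;  D = -0.098179-0.426662i
d^3_{-1,-2}: k∈[0..1] ⇒ -0.669729 +0.655216 = -0.014513;  D = +0.008609-0.011683i
d^3_{0,-2}: k∈[0..1] ⇒ +0.811311 -0.396865 = +0.414446;  D = -0.413297+0.030843i
d^3_{1,-2}: k∈[0..1] ⇒ -0.655216 +0.160255 = -0.494962;  D = +0.349517+0.350464i
d^3_{2,-2}: k∈[0..1] ⇒ +0.362287 -0.035444 = +0.326843;  D = +0.025206-0.325870i
d^3_{3,-2}: single k=0 term ⇒ -0.124133;  D = -0.100130+0.073369i
Y_3^{m'}(θ=0.2621,φ=3.9388) and Σ D·Y over m':
  (+0.4593+0.2411i)·(+0.0053+0.0049i)  (-0.0982-0.4267i)·(-0.0016-0.0663i)  (+0.0086-0.0117i)·(-0.2144+0.2195i)  (-0.4133+0.0308i)·(+0.5999+0.0000i)  (+0.3495+0.3505i)·(+0.2144+0.2195i)  (+0.0252-0.3259i)·(-0.0016+0.0663i)  (-0.1001+0.0734i)·(-0.0053+0.0049i)
Y_3^-2(R⁻¹ n̂) = -0.254353+0.186780i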